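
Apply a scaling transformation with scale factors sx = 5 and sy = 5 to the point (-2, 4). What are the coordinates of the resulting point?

Scaling matrix:
[[5, 0], [0, 5]]
Result: (-2 × 5, 4 × 5) = (-10, 20)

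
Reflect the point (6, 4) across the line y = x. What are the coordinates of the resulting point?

Reflection across line y = x: (6, 4) → (4, 6)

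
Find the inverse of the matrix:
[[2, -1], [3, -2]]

For [[a,b],[c,d]], inverse = (1/det)·[[d,-b],[-c,a]]
det = (2)(-2) - (-1)(3) = -4 - -3 = -1
Inverse = (1/-1)·[[-2, 1], [-3, 2]]
= [[2, -1], [3, -2]]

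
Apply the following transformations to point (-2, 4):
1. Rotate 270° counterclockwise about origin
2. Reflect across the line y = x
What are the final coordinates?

Step 1: Rotate 270° → (4, 2)
Step 2: Reflect across line y = x → (2, 4)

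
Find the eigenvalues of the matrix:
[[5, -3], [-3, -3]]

Characteristic equation: det(A - λI) = 0
λ² - (trace)λ + (det) = 0
trace = 5 + -3 = 2, det = (5)(-3) - (-3)(-3) = -24
λ² - (2)λ + (-24) = 0
λ = (2 ± √((2)² - 4·(-24))) / 2 = (2 ± √100) / 2
Solving: λ = -4, 6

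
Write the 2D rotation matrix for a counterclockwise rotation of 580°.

Rotation matrix formula: [[cos θ, -sin θ], [sin θ, cos θ]]
For θ = 580°:
cos(580°) = -0.7660
sin(580°) = -0.6428
Result: [[-0.7660, 0.6428], [-0.6428, -0.7660]]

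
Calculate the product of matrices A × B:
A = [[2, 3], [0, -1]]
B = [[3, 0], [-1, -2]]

Matrix multiplication:
C[0][0] = 2×3 + 3×-1 = 3
C[0][1] = 2×0 + 3×-2 = -6
C[1][0] = 0×3 + -1×-1 = 1
C[1][1] = 0×0 + -1×-2 = 2
Result: [[3, -6], [1, 2]]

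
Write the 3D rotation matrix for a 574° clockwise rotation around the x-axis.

Rotation matrix for clockwise 574° around x-axis:
A clockwise rotation by 574° is a counterclockwise rotation by -574°.
cos(-574°) = -0.8290, sin(-574°) = 0.5592
Result: [[1, 0, 0], [0, -0.8290, -0.5592], [0, 0.5592, -0.8290]]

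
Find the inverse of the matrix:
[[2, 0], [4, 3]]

For [[a,b],[c,d]], inverse = (1/det)·[[d,-b],[-c,a]]
det = (2)(3) - (0)(4) = 6 - 0 = 6
Inverse = (1/6)·[[3, 0], [-4, 2]]
= [[1/2, 0], [-2/3, 1/3]]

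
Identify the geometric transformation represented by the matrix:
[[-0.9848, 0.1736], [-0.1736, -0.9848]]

This matrix represents: rotation by 190° counterclockwise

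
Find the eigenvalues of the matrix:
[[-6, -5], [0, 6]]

Characteristic equation: det(A - λI) = 0
λ² - (trace)λ + (det) = 0
trace = -6 + 6 = 0, det = (-6)(6) - (-5)(0) = -36
λ² - (0)λ + (-36) = 0
λ = (0 ± √((0)² - 4·(-36))) / 2 = (0 ± √144) / 2
Solving: λ = -6, 6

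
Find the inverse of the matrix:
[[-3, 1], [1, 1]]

For [[a,b],[c,d]], inverse = (1/det)·[[d,-b],[-c,a]]
det = (-3)(1) - (1)(1) = -3 - 1 = -4
Inverse = (1/-4)·[[1, -1], [-1, -3]]
= [[-1/4, 1/4], [1/4, 3/4]]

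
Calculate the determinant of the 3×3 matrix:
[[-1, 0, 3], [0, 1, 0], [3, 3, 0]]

Expansion along first row:
det = -1·det([[1,0],[3,0]]) - 0·det([[0,0],[3,0]]) + 3·det([[0,1],[3,3]])
    = -1·(1·0 - 0·3) - 0·(0·0 - 0·3) + 3·(0·3 - 1·3)
    = -1·0 - 0·0 + 3·-3
    = 0 + 0 + -9 = -9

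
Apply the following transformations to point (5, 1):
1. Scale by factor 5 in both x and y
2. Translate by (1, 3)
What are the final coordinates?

Step 1: Scale (5, 1) by 5 → (25, 5)
Step 2: Translate by (1, 3) → (26, 8)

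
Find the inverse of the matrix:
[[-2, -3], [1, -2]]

For [[a,b],[c,d]], inverse = (1/det)·[[d,-b],[-c,a]]
det = (-2)(-2) - (-3)(1) = 4 - -3 = 7
Inverse = (1/7)·[[-2, 3], [-1, -2]]
= [[-2/7, 3/7], [-1/7, -2/7]]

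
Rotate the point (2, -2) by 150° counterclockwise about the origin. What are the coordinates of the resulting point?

Rotation matrix for 150°: [[cos 150°, -sin 150°], [sin 150°, cos 150°]] ≈ [[-0.866025, -0.500000], [0.500000, -0.866025]]
[[-0.866025, -0.500000], [0.500000, -0.866025]] × [2, -2]ᵀ ≈ [-0.7321, 2.7321]ᵀ
Result: (-0.7321, 2.7321)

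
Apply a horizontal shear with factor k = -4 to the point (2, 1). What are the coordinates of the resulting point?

Shear matrix for horizontal shear with factor k = -4:
[[1, -4], [0, 1]]
Result: (2, 1) → (-2, 1)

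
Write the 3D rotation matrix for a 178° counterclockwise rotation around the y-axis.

Rotation matrix for counterclockwise 178° around y-axis:
cos(178°) = -0.9994, sin(178°) = 0.0349
Result: [[-0.9994, 0, 0.0349], [0, 1, 0], [-0.0349, 0, -0.9994]]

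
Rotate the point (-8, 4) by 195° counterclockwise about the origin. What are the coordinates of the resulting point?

Rotation matrix for 195°: [[cos 195°, -sin 195°], [sin 195°, cos 195°]] ≈ [[-0.965926, 0.258819], [-0.258819, -0.965926]]
[[-0.965926, 0.258819], [-0.258819, -0.965926]] × [-8, 4]ᵀ ≈ [8.7627, -1.7932]ᵀ
Result: (8.7627, -1.7932)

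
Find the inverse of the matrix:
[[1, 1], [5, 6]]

For [[a,b],[c,d]], inverse = (1/det)·[[d,-b],[-c,a]]
det = (1)(6) - (1)(5) = 6 - 5 = 1
Inverse = [[6, -1], [-5, 1]]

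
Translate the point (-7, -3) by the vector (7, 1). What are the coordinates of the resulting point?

Translation by (7, 1) (homogeneous matrix [[1, 0, 7], [0, 1, 1], [0, 0, 1]]):
x' = -7 + 7 = 0
y' = -3 + 1 = -2
Result: (0, -2)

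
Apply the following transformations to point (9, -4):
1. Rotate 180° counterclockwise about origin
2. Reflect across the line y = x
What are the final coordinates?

Step 1: Rotate 180° → (-9, 4)
Step 2: Reflect across line y = x → (4, -9)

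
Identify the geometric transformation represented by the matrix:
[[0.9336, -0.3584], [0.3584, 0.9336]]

This matrix represents: rotation by 21° counterclockwise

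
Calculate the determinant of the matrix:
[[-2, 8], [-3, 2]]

For a 2×2 matrix [[a, b], [c, d]], det = ad - bc
det = (-2)(2) - (8)(-3) = -4 - -24 = 20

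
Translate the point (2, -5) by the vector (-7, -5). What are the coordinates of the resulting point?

Translation by (-7, -5) (homogeneous matrix [[1, 0, -7], [0, 1, -5], [0, 0, 1]]):
x' = 2 + -7 = -5
y' = -5 + -5 = -10
Result: (-5, -10)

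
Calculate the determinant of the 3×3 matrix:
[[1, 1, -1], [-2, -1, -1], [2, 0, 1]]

Expansion along first row:
det = 1·det([[-1,-1],[0,1]]) - 1·det([[-2,-1],[2,1]]) + -1·det([[-2,-1],[2,0]])
    = 1·(-1·1 - -1·0) - 1·(-2·1 - -1·2) + -1·(-2·0 - -1·2)
    = 1·-1 - 1·0 + -1·2
    = -1 + 0 + -2 = -3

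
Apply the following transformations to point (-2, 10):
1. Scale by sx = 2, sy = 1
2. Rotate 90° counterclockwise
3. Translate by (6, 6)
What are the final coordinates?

Step 1: Scale → (-4, 10)
Step 2: Rotate 90° → (-10, -4)
Step 3: Translate → (-4, 2)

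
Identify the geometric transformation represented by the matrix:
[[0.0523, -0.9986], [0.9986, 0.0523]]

This matrix represents: rotation by 87° counterclockwise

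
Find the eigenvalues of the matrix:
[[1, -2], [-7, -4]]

Characteristic equation: det(A - λI) = 0
λ² - (trace)λ + (det) = 0
trace = 1 + -4 = -3, det = (1)(-4) - (-2)(-7) = -18
λ² - (-3)λ + (-18) = 0
λ = (-3 ± √((-3)² - 4·(-18))) / 2 = (-3 ± √81) / 2
Solving: λ = -6, 3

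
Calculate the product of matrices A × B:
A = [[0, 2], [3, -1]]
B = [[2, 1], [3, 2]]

Matrix multiplication:
C[0][0] = 0×2 + 2×3 = 6
C[0][1] = 0×1 + 2×2 = 4
C[1][0] = 3×2 + -1×3 = 3
C[1][1] = 3×1 + -1×2 = 1
Result: [[6, 4], [3, 1]]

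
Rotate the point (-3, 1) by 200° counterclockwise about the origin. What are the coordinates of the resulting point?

Rotation matrix for 200°: [[cos 200°, -sin 200°], [sin 200°, cos 200°]] ≈ [[-0.939693, 0.342020], [-0.342020, -0.939693]]
[[-0.939693, 0.342020], [-0.342020, -0.939693]] × [-3, 1]ᵀ ≈ [3.1611, 0.0864]ᵀ
Result: (3.1611, 0.0864)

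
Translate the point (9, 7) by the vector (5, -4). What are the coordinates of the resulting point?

Translation by (5, -4) (homogeneous matrix [[1, 0, 5], [0, 1, -4], [0, 0, 1]]):
x' = 9 + 5 = 14
y' = 7 + -4 = 3
Result: (14, 3)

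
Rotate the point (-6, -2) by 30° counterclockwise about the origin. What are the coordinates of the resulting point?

Rotation matrix for 30°: [[cos 30°, -sin 30°], [sin 30°, cos 30°]] ≈ [[0.866025, -0.500000], [0.500000, 0.866025]]
[[0.866025, -0.500000], [0.500000, 0.866025]] × [-6, -2]ᵀ ≈ [-4.1962, -4.7321]ᵀ
Result: (-4.1962, -4.7321)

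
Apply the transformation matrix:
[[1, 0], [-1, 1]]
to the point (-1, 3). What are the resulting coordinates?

Matrix multiplication:
[[1, 0], [-1, 1]] × [-1, 3]ᵀ
= [(1)(-1) + (0)(3), (-1)(-1) + (1)(3)]ᵀ
= [-1, 4]ᵀ
Result: (-1, 4)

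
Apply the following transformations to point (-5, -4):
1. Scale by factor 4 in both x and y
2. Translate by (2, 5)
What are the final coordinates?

Step 1: Scale (-5, -4) by 4 → (-20, -16)
Step 2: Translate by (2, 5) → (-18, -11)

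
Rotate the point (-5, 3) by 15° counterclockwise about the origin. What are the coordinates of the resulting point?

Rotation matrix for 15°: [[cos 15°, -sin 15°], [sin 15°, cos 15°]] ≈ [[0.965926, -0.258819], [0.258819, 0.965926]]
[[0.965926, -0.258819], [0.258819, 0.965926]] × [-5, 3]ᵀ ≈ [-5.6061, 1.6037]ᵀ
Result: (-5.6061, 1.6037)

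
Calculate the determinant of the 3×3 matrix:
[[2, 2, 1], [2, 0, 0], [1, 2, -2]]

Expansion along first row:
det = 2·det([[0,0],[2,-2]]) - 2·det([[2,0],[1,-2]]) + 1·det([[2,0],[1,2]])
    = 2·(0·-2 - 0·2) - 2·(2·-2 - 0·1) + 1·(2·2 - 0·1)
    = 2·0 - 2·-4 + 1·4
    = 0 + 8 + 4 = 12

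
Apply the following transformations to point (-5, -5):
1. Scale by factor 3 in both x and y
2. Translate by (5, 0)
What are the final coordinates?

Step 1: Scale (-5, -5) by 3 → (-15, -15)
Step 2: Translate by (5, 0) → (-10, -15)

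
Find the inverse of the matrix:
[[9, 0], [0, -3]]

For [[a,b],[c,d]], inverse = (1/det)·[[d,-b],[-c,a]]
det = (9)(-3) - (0)(0) = -27 - 0 = -27
Inverse = (1/-27)·[[-3, 0], [0, 9]]
= [[1/9, 0], [0, -1/3]]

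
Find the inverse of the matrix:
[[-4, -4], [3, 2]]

For [[a,b],[c,d]], inverse = (1/det)·[[d,-b],[-c,a]]
det = (-4)(2) - (-4)(3) = -8 - -12 = 4
Inverse = (1/4)·[[2, 4], [-3, -4]]
= [[1/2, 1], [-3/4, -1]]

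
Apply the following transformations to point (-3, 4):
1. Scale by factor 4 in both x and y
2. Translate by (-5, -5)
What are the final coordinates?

Step 1: Scale (-3, 4) by 4 → (-12, 16)
Step 2: Translate by (-5, -5) → (-17, 11)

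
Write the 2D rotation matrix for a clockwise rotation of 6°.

Rotation matrix formula: [[cos θ, -sin θ], [sin θ, cos θ]]
A clockwise rotation by 6° is equivalent to a counterclockwise rotation by -6°.
For θ = -6°:
cos(-6°) = 0.9945
sin(-6°) = -0.1045
Result: [[0.9945, 0.1045], [-0.1045, 0.9945]]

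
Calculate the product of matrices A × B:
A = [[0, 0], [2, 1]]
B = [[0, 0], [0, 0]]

Matrix multiplication:
C[0][0] = 0×0 + 0×0 = 0
C[0][1] = 0×0 + 0×0 = 0
C[1][0] = 2×0 + 1×0 = 0
C[1][1] = 2×0 + 1×0 = 0
Result: [[0, 0], [0, 0]]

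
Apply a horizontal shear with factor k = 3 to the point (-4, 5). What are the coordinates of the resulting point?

Shear matrix for horizontal shear with factor k = 3:
[[1, 3], [0, 1]]
Result: (-4, 5) → (11, 5)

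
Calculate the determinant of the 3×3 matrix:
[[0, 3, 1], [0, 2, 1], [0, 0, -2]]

Expansion along first row:
det = 0·det([[2,1],[0,-2]]) - 3·det([[0,1],[0,-2]]) + 1·det([[0,2],[0,0]])
    = 0·(2·-2 - 1·0) - 3·(0·-2 - 1·0) + 1·(0·0 - 2·0)
    = 0·-4 - 3·0 + 1·0
    = 0 + 0 + 0 = 0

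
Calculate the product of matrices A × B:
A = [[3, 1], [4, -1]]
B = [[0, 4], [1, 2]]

Matrix multiplication:
C[0][0] = 3×0 + 1×1 = 1
C[0][1] = 3×4 + 1×2 = 14
C[1][0] = 4×0 + -1×1 = -1
C[1][1] = 4×4 + -1×2 = 14
Result: [[1, 14], [-1, 14]]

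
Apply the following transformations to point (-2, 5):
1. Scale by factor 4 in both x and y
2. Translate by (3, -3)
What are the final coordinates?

Step 1: Scale (-2, 5) by 4 → (-8, 20)
Step 2: Translate by (3, -3) → (-5, 17)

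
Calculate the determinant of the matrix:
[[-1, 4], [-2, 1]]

For a 2×2 matrix [[a, b], [c, d]], det = ad - bc
det = (-1)(1) - (4)(-2) = -1 - -8 = 7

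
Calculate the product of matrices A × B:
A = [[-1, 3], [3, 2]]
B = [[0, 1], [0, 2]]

Matrix multiplication:
C[0][0] = -1×0 + 3×0 = 0
C[0][1] = -1×1 + 3×2 = 5
C[1][0] = 3×0 + 2×0 = 0
C[1][1] = 3×1 + 2×2 = 7
Result: [[0, 5], [0, 7]]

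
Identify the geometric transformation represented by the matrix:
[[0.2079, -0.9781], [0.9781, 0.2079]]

This matrix represents: rotation by 78° counterclockwise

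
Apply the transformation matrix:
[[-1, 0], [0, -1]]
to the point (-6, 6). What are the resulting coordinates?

Matrix multiplication:
[[-1, 0], [0, -1]] × [-6, 6]ᵀ
= [(-1)(-6) + (0)(6), (0)(-6) + (-1)(6)]ᵀ
= [6, -6]ᵀ
Result: (6, -6)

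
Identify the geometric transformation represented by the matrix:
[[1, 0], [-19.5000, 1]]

This matrix represents: vertical shear with factor -19.5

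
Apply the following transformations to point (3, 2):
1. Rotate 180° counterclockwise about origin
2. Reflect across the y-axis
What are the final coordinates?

Step 1: Rotate 180° → (-3, -2)
Step 2: Reflect across y-axis → (3, -2)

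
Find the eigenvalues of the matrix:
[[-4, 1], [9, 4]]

Characteristic equation: det(A - λI) = 0
λ² - (trace)λ + (det) = 0
trace = -4 + 4 = 0, det = (-4)(4) - (1)(9) = -25
λ² - (0)λ + (-25) = 0
λ = (0 ± √((0)² - 4·(-25))) / 2 = (0 ± √100) / 2
Solving: λ = -5, 5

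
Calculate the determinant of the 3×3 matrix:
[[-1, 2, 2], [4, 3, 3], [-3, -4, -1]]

Expansion along first row:
det = -1·det([[3,3],[-4,-1]]) - 2·det([[4,3],[-3,-1]]) + 2·det([[4,3],[-3,-4]])
    = -1·(3·-1 - 3·-4) - 2·(4·-1 - 3·-3) + 2·(4·-4 - 3·-3)
    = -1·9 - 2·5 + 2·-7
    = -9 + -10 + -14 = -33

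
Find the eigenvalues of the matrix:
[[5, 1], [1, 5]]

Characteristic equation: det(A - λI) = 0
λ² - (trace)λ + (det) = 0
trace = 5 + 5 = 10, det = (5)(5) - (1)(1) = 24
λ² - (10)λ + (24) = 0
λ = (10 ± √((10)² - 4·(24))) / 2 = (10 ± √4) / 2
Solving: λ = 4, 6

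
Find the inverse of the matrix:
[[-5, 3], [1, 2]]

For [[a,b],[c,d]], inverse = (1/det)·[[d,-b],[-c,a]]
det = (-5)(2) - (3)(1) = -10 - 3 = -13
Inverse = (1/-13)·[[2, -3], [-1, -5]]
= [[-2/13, 3/13], [1/13, 5/13]]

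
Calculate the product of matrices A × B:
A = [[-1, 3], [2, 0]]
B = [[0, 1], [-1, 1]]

Matrix multiplication:
C[0][0] = -1×0 + 3×-1 = -3
C[0][1] = -1×1 + 3×1 = 2
C[1][0] = 2×0 + 0×-1 = 0
C[1][1] = 2×1 + 0×1 = 2
Result: [[-3, 2], [0, 2]]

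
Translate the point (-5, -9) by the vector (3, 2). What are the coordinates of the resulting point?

Translation by (3, 2) (homogeneous matrix [[1, 0, 3], [0, 1, 2], [0, 0, 1]]):
x' = -5 + 3 = -2
y' = -9 + 2 = -7
Result: (-2, -7)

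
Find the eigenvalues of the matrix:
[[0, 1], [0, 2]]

Characteristic equation: det(A - λI) = 0
λ² - (trace)λ + (det) = 0
trace = 0 + 2 = 2, det = (0)(2) - (1)(0) = 0
λ² - (2)λ + (0) = 0
λ = (2 ± √((2)² - 4·(0))) / 2 = (2 ± √4) / 2
Solving: λ = 0, 2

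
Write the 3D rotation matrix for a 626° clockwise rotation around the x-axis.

Rotation matrix for clockwise 626° around x-axis:
A clockwise rotation by 626° is a counterclockwise rotation by -626°.
cos(-626°) = -0.0698, sin(-626°) = 0.9976
Result: [[1, 0, 0], [0, -0.0698, -0.9976], [0, 0.9976, -0.0698]]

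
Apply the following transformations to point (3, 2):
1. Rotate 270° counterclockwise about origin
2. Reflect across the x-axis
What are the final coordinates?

Step 1: Rotate 270° → (2, -3)
Step 2: Reflect across x-axis → (2, 3)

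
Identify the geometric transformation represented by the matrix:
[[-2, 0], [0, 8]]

This matrix represents: non-uniform scaling by sx = -2, sy = 8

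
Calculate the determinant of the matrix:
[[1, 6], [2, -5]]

For a 2×2 matrix [[a, b], [c, d]], det = ad - bc
det = (1)(-5) - (6)(2) = -5 - 12 = -17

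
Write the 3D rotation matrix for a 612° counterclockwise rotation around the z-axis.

Rotation matrix for counterclockwise 612° around z-axis:
cos(612°) = -0.3090, sin(612°) = -0.9511
Result: [[-0.3090, 0.9511, 0], [-0.9511, -0.3090, 0], [0, 0, 1]]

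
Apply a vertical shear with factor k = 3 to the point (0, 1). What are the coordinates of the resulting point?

Shear matrix for vertical shear with factor k = 3:
[[1, 0], [3, 1]]
Result: (0, 1) → (0, 1)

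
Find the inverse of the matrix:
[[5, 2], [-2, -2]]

For [[a,b],[c,d]], inverse = (1/det)·[[d,-b],[-c,a]]
det = (5)(-2) - (2)(-2) = -10 - -4 = -6
Inverse = (1/-6)·[[-2, -2], [2, 5]]
= [[1/3, 1/3], [-1/3, -5/6]]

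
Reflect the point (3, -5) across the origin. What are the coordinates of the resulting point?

Reflection across origin: (3, -5) → (-3, 5)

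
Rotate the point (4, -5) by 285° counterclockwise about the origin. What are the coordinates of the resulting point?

Rotation matrix for 285°: [[cos 285°, -sin 285°], [sin 285°, cos 285°]] ≈ [[0.258819, 0.965926], [-0.965926, 0.258819]]
[[0.258819, 0.965926], [-0.965926, 0.258819]] × [4, -5]ᵀ ≈ [-3.7944, -5.1578]ᵀ
Result: (-3.7944, -5.1578)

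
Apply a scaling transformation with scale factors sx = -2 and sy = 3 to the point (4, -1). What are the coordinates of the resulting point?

Scaling matrix:
[[-2, 0], [0, 3]]
Result: (4 × -2, -1 × 3) = (-8, -3)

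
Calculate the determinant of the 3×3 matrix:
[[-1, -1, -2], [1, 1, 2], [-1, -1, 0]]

Expansion along first row:
det = -1·det([[1,2],[-1,0]]) - -1·det([[1,2],[-1,0]]) + -2·det([[1,1],[-1,-1]])
    = -1·(1·0 - 2·-1) - -1·(1·0 - 2·-1) + -2·(1·-1 - 1·-1)
    = -1·2 - -1·2 + -2·0
    = -2 + 2 + 0 = 0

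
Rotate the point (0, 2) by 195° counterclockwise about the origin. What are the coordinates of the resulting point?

Rotation matrix for 195°: [[cos 195°, -sin 195°], [sin 195°, cos 195°]] ≈ [[-0.965926, 0.258819], [-0.258819, -0.965926]]
[[-0.965926, 0.258819], [-0.258819, -0.965926]] × [0, 2]ᵀ ≈ [0.5176, -1.9319]ᵀ
Result: (0.5176, -1.9319)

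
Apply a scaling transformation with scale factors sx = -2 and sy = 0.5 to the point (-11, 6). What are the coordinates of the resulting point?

Scaling matrix:
[[-2, 0], [0, 0.50]]
Result: (-11 × -2, 6 × 0.5) = (22, 3)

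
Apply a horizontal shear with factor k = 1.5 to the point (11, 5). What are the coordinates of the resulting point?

Shear matrix for horizontal shear with factor k = 1.5:
[[1, 1.50], [0, 1]]
Result: (11, 5) → (18.5, 5)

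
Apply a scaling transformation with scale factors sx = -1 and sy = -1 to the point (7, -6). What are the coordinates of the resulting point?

Scaling matrix:
[[-1, 0], [0, -1]]
Result: (7 × -1, -6 × -1) = (-7, 6)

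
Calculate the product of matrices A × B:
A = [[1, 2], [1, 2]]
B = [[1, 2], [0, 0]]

Matrix multiplication:
C[0][0] = 1×1 + 2×0 = 1
C[0][1] = 1×2 + 2×0 = 2
C[1][0] = 1×1 + 2×0 = 1
C[1][1] = 1×2 + 2×0 = 2
Result: [[1, 2], [1, 2]]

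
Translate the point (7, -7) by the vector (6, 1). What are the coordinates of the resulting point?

Translation by (6, 1) (homogeneous matrix [[1, 0, 6], [0, 1, 1], [0, 0, 1]]):
x' = 7 + 6 = 13
y' = -7 + 1 = -6
Result: (13, -6)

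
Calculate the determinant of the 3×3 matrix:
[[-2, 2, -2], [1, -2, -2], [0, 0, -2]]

Expansion along first row:
det = -2·det([[-2,-2],[0,-2]]) - 2·det([[1,-2],[0,-2]]) + -2·det([[1,-2],[0,0]])
    = -2·(-2·-2 - -2·0) - 2·(1·-2 - -2·0) + -2·(1·0 - -2·0)
    = -2·4 - 2·-2 + -2·0
    = -8 + 4 + 0 = -4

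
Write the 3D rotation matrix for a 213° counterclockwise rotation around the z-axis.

Rotation matrix for counterclockwise 213° around z-axis:
cos(213°) = -0.8387, sin(213°) = -0.5446
Result: [[-0.8387, 0.5446, 0], [-0.5446, -0.8387, 0], [0, 0, 1]]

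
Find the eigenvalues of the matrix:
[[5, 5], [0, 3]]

Characteristic equation: det(A - λI) = 0
λ² - (trace)λ + (det) = 0
trace = 5 + 3 = 8, det = (5)(3) - (5)(0) = 15
λ² - (8)λ + (15) = 0
λ = (8 ± √((8)² - 4·(15))) / 2 = (8 ± √4) / 2
Solving: λ = 3, 5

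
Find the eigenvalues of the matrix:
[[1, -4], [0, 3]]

Characteristic equation: det(A - λI) = 0
λ² - (trace)λ + (det) = 0
trace = 1 + 3 = 4, det = (1)(3) - (-4)(0) = 3
λ² - (4)λ + (3) = 0
λ = (4 ± √((4)² - 4·(3))) / 2 = (4 ± √4) / 2
Solving: λ = 1, 3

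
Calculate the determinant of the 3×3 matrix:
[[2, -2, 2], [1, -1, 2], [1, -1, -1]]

Expansion along first row:
det = 2·det([[-1,2],[-1,-1]]) - -2·det([[1,2],[1,-1]]) + 2·det([[1,-1],[1,-1]])
    = 2·(-1·-1 - 2·-1) - -2·(1·-1 - 2·1) + 2·(1·-1 - -1·1)
    = 2·3 - -2·-3 + 2·0
    = 6 + -6 + 0 = 0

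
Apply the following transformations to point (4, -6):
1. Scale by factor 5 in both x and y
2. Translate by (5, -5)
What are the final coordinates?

Step 1: Scale (4, -6) by 5 → (20, -30)
Step 2: Translate by (5, -5) → (25, -35)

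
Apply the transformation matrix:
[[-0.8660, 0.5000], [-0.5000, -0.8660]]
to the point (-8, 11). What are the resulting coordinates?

Matrix multiplication:
[[-0.8660, 0.5000], [-0.5000, -0.8660]] × [-8, 11]ᵀ
= [(-0.8660)(-8) + (0.5000)(11), (-0.5000)(-8) + (-0.8660)(11)]ᵀ
= [12.4280, -5.5260]ᵀ
Result: (12.4280, -5.5260)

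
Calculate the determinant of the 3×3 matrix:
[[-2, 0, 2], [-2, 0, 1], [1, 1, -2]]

Expansion along first row:
det = -2·det([[0,1],[1,-2]]) - 0·det([[-2,1],[1,-2]]) + 2·det([[-2,0],[1,1]])
    = -2·(0·-2 - 1·1) - 0·(-2·-2 - 1·1) + 2·(-2·1 - 0·1)
    = -2·-1 - 0·3 + 2·-2
    = 2 + 0 + -4 = -2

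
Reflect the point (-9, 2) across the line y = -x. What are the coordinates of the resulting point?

Reflection across line y = -x: (-9, 2) → (-2, 9)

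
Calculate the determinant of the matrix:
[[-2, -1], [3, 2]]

For a 2×2 matrix [[a, b], [c, d]], det = ad - bc
det = (-2)(2) - (-1)(3) = -4 - -3 = -1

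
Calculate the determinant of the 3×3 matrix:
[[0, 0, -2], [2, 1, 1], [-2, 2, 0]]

Expansion along first row:
det = 0·det([[1,1],[2,0]]) - 0·det([[2,1],[-2,0]]) + -2·det([[2,1],[-2,2]])
    = 0·(1·0 - 1·2) - 0·(2·0 - 1·-2) + -2·(2·2 - 1·-2)
    = 0·-2 - 0·2 + -2·6
    = 0 + 0 + -12 = -12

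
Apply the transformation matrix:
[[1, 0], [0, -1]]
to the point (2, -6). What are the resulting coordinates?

Matrix multiplication:
[[1, 0], [0, -1]] × [2, -6]ᵀ
= [(1)(2) + (0)(-6), (0)(2) + (-1)(-6)]ᵀ
= [2, 6]ᵀ
Result: (2, 6)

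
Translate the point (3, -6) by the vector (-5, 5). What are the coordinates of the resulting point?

Translation by (-5, 5) (homogeneous matrix [[1, 0, -5], [0, 1, 5], [0, 0, 1]]):
x' = 3 + -5 = -2
y' = -6 + 5 = -1
Result: (-2, -1)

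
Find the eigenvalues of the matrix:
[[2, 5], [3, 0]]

Characteristic equation: det(A - λI) = 0
λ² - (trace)λ + (det) = 0
trace = 2 + 0 = 2, det = (2)(0) - (5)(3) = -15
λ² - (2)λ + (-15) = 0
λ = (2 ± √((2)² - 4·(-15))) / 2 = (2 ± √64) / 2
Solving: λ = -3, 5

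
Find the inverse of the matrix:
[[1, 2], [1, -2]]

For [[a,b],[c,d]], inverse = (1/det)·[[d,-b],[-c,a]]
det = (1)(-2) - (2)(1) = -2 - 2 = -4
Inverse = (1/-4)·[[-2, -2], [-1, 1]]
= [[1/2, 1/2], [1/4, -1/4]]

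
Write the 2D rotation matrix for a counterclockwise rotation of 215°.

Rotation matrix formula: [[cos θ, -sin θ], [sin θ, cos θ]]
For θ = 215°:
cos(215°) = -0.8192
sin(215°) = -0.5736
Result: [[-0.8192, 0.5736], [-0.5736, -0.8192]]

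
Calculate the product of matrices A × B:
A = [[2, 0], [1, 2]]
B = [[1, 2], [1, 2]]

Matrix multiplication:
C[0][0] = 2×1 + 0×1 = 2
C[0][1] = 2×2 + 0×2 = 4
C[1][0] = 1×1 + 2×1 = 3
C[1][1] = 1×2 + 2×2 = 6
Result: [[2, 4], [3, 6]]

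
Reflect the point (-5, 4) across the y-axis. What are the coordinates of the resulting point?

Reflection across y-axis: (-5, 4) → (5, 4)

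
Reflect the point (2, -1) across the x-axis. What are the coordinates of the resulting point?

Reflection across x-axis: (2, -1) → (2, 1)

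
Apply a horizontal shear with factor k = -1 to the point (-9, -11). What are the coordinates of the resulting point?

Shear matrix for horizontal shear with factor k = -1:
[[1, -1], [0, 1]]
Result: (-9, -11) → (2, -11)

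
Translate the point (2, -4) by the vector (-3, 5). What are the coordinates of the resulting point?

Translation by (-3, 5) (homogeneous matrix [[1, 0, -3], [0, 1, 5], [0, 0, 1]]):
x' = 2 + -3 = -1
y' = -4 + 5 = 1
Result: (-1, 1)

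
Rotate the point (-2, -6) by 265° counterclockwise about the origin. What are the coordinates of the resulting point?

Rotation matrix for 265°: [[cos 265°, -sin 265°], [sin 265°, cos 265°]] ≈ [[-0.087156, 0.996195], [-0.996195, -0.087156]]
[[-0.087156, 0.996195], [-0.996195, -0.087156]] × [-2, -6]ᵀ ≈ [-5.8029, 2.5153]ᵀ
Result: (-5.8029, 2.5153)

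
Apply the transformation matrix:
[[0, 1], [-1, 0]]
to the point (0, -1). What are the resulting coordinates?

Matrix multiplication:
[[0, 1], [-1, 0]] × [0, -1]ᵀ
= [(0)(0) + (1)(-1), (-1)(0) + (0)(-1)]ᵀ
= [-1, 0]ᵀ
Result: (-1, 0)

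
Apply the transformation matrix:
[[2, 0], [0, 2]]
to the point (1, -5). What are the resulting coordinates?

Matrix multiplication:
[[2, 0], [0, 2]] × [1, -5]ᵀ
= [(2)(1) + (0)(-5), (0)(1) + (2)(-5)]ᵀ
= [2, -10]ᵀ
Result: (2, -10)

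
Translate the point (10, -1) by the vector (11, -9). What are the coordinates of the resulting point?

Translation by (11, -9) (homogeneous matrix [[1, 0, 11], [0, 1, -9], [0, 0, 1]]):
x' = 10 + 11 = 21
y' = -1 + -9 = -10
Result: (21, -10)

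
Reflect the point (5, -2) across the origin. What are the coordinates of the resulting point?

Reflection across origin: (5, -2) → (-5, 2)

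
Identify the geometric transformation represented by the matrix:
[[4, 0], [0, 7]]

This matrix represents: non-uniform scaling by sx = 4, sy = 7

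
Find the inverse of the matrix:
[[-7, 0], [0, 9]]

For [[a,b],[c,d]], inverse = (1/det)·[[d,-b],[-c,a]]
det = (-7)(9) - (0)(0) = -63 - 0 = -63
Inverse = (1/-63)·[[9, 0], [0, -7]]
= [[-1/7, 0], [0, 1/9]]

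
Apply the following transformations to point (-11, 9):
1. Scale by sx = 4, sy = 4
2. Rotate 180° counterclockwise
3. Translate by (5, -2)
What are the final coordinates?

Step 1: Scale → (-44, 36)
Step 2: Rotate 180° → (44, -36)
Step 3: Translate → (49, -38)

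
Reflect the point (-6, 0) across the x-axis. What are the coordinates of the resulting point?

Reflection across x-axis: (-6, 0) → (-6, 0)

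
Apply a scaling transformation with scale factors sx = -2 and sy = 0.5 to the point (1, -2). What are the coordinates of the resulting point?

Scaling matrix:
[[-2, 0], [0, 0.50]]
Result: (1 × -2, -2 × 0.5) = (-2, -1)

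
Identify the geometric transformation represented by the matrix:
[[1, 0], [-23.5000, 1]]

This matrix represents: vertical shear with factor -23.5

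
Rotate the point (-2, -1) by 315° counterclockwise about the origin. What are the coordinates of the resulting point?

Rotation matrix for 315°: [[cos 315°, -sin 315°], [sin 315°, cos 315°]] ≈ [[0.707107, 0.707107], [-0.707107, 0.707107]]
[[0.707107, 0.707107], [-0.707107, 0.707107]] × [-2, -1]ᵀ ≈ [-2.1213, 0.7071]ᵀ
Result: (-2.1213, 0.7071)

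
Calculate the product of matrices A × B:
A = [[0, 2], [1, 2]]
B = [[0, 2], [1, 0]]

Matrix multiplication:
C[0][0] = 0×0 + 2×1 = 2
C[0][1] = 0×2 + 2×0 = 0
C[1][0] = 1×0 + 2×1 = 2
C[1][1] = 1×2 + 2×0 = 2
Result: [[2, 0], [2, 2]]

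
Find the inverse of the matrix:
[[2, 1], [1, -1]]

For [[a,b],[c,d]], inverse = (1/det)·[[d,-b],[-c,a]]
det = (2)(-1) - (1)(1) = -2 - 1 = -3
Inverse = (1/-3)·[[-1, -1], [-1, 2]]
= [[1/3, 1/3], [1/3, -2/3]]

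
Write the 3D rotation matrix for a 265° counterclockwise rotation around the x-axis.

Rotation matrix for counterclockwise 265° around x-axis:
cos(265°) = -0.0872, sin(265°) = -0.9962
Result: [[1, 0, 0], [0, -0.0872, 0.9962], [0, -0.9962, -0.0872]]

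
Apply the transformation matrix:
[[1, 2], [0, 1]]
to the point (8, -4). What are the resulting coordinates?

Matrix multiplication:
[[1, 2], [0, 1]] × [8, -4]ᵀ
= [(1)(8) + (2)(-4), (0)(8) + (1)(-4)]ᵀ
= [0, -4]ᵀ
Result: (0, -4)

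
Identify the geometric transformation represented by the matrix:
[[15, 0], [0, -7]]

This matrix represents: non-uniform scaling by sx = 15, sy = -7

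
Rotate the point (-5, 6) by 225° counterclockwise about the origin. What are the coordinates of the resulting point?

Rotation matrix for 225°: [[cos 225°, -sin 225°], [sin 225°, cos 225°]] ≈ [[-0.707107, 0.707107], [-0.707107, -0.707107]]
[[-0.707107, 0.707107], [-0.707107, -0.707107]] × [-5, 6]ᵀ ≈ [7.7782, -0.7071]ᵀ
Result: (7.7782, -0.7071)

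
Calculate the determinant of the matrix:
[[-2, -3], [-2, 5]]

For a 2×2 matrix [[a, b], [c, d]], det = ad - bc
det = (-2)(5) - (-3)(-2) = -10 - 6 = -16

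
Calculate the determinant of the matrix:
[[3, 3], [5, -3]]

For a 2×2 matrix [[a, b], [c, d]], det = ad - bc
det = (3)(-3) - (3)(5) = -9 - 15 = -24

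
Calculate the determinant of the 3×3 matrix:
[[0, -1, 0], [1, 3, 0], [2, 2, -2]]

Expansion along first row:
det = 0·det([[3,0],[2,-2]]) - -1·det([[1,0],[2,-2]]) + 0·det([[1,3],[2,2]])
    = 0·(3·-2 - 0·2) - -1·(1·-2 - 0·2) + 0·(1·2 - 3·2)
    = 0·-6 - -1·-2 + 0·-4
    = 0 + -2 + 0 = -2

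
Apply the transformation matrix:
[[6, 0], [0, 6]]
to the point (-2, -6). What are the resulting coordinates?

Matrix multiplication:
[[6, 0], [0, 6]] × [-2, -6]ᵀ
= [(6)(-2) + (0)(-6), (0)(-2) + (6)(-6)]ᵀ
= [-12, -36]ᵀ
Result: (-12, -36)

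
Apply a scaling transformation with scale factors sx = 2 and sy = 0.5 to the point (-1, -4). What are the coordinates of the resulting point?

Scaling matrix:
[[2, 0], [0, 0.50]]
Result: (-1 × 2, -4 × 0.5) = (-2, -2)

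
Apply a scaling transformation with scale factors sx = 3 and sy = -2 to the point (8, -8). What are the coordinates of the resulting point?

Scaling matrix:
[[3, 0], [0, -2]]
Result: (8 × 3, -8 × -2) = (24, 16)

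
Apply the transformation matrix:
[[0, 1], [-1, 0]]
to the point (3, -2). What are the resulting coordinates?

Matrix multiplication:
[[0, 1], [-1, 0]] × [3, -2]ᵀ
= [(0)(3) + (1)(-2), (-1)(3) + (0)(-2)]ᵀ
= [-2, -3]ᵀ
Result: (-2, -3)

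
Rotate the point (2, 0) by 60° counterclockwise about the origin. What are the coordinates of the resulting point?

Rotation matrix for 60°: [[cos 60°, -sin 60°], [sin 60°, cos 60°]] ≈ [[0.500000, -0.866025], [0.866025, 0.500000]]
[[0.500000, -0.866025], [0.866025, 0.500000]] × [2, 0]ᵀ ≈ [1, 1.7321]ᵀ
Result: (1, 1.7321)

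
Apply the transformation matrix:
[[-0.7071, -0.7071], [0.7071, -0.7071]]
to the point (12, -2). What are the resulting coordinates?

Matrix multiplication:
[[-0.7071, -0.7071], [0.7071, -0.7071]] × [12, -2]ᵀ
= [(-0.7071)(12) + (-0.7071)(-2), (0.7071)(12) + (-0.7071)(-2)]ᵀ
= [-7.0710, 9.8994]ᵀ
Result: (-7.0710, 9.8994)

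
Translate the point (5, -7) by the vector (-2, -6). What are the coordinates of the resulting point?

Translation by (-2, -6) (homogeneous matrix [[1, 0, -2], [0, 1, -6], [0, 0, 1]]):
x' = 5 + -2 = 3
y' = -7 + -6 = -13
Result: (3, -13)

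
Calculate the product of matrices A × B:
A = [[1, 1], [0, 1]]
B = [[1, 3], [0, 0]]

Matrix multiplication:
C[0][0] = 1×1 + 1×0 = 1
C[0][1] = 1×3 + 1×0 = 3
C[1][0] = 0×1 + 1×0 = 0
C[1][1] = 0×3 + 1×0 = 0
Result: [[1, 3], [0, 0]]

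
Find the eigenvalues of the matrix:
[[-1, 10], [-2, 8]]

Characteristic equation: det(A - λI) = 0
λ² - (trace)λ + (det) = 0
trace = -1 + 8 = 7, det = (-1)(8) - (10)(-2) = 12
λ² - (7)λ + (12) = 0
λ = (7 ± √((7)² - 4·(12))) / 2 = (7 ± √1) / 2
Solving: λ = 3, 4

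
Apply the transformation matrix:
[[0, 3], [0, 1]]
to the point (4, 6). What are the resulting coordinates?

Matrix multiplication:
[[0, 3], [0, 1]] × [4, 6]ᵀ
= [(0)(4) + (3)(6), (0)(4) + (1)(6)]ᵀ
= [18, 6]ᵀ
Result: (18, 6)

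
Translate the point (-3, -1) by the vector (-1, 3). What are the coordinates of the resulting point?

Translation by (-1, 3) (homogeneous matrix [[1, 0, -1], [0, 1, 3], [0, 0, 1]]):
x' = -3 + -1 = -4
y' = -1 + 3 = 2
Result: (-4, 2)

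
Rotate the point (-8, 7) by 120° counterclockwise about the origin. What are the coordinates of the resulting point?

Rotation matrix for 120°: [[cos 120°, -sin 120°], [sin 120°, cos 120°]] ≈ [[-0.500000, -0.866025], [0.866025, -0.500000]]
[[-0.500000, -0.866025], [0.866025, -0.500000]] × [-8, 7]ᵀ ≈ [-2.0622, -10.4282]ᵀ
Result: (-2.0622, -10.4282)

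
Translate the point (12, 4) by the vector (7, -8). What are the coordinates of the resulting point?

Translation by (7, -8) (homogeneous matrix [[1, 0, 7], [0, 1, -8], [0, 0, 1]]):
x' = 12 + 7 = 19
y' = 4 + -8 = -4
Result: (19, -4)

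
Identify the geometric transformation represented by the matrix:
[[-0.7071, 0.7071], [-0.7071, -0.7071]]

This matrix represents: rotation by 225° counterclockwise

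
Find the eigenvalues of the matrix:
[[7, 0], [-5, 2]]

Characteristic equation: det(A - λI) = 0
λ² - (trace)λ + (det) = 0
trace = 7 + 2 = 9, det = (7)(2) - (0)(-5) = 14
λ² - (9)λ + (14) = 0
λ = (9 ± √((9)² - 4·(14))) / 2 = (9 ± √25) / 2
Solving: λ = 2, 7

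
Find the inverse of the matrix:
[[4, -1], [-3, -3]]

For [[a,b],[c,d]], inverse = (1/det)·[[d,-b],[-c,a]]
det = (4)(-3) - (-1)(-3) = -12 - 3 = -15
Inverse = (1/-15)·[[-3, 1], [3, 4]]
= [[1/5, -1/15], [-1/5, -4/15]]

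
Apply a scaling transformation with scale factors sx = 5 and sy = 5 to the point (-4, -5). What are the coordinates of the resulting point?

Scaling matrix:
[[5, 0], [0, 5]]
Result: (-4 × 5, -5 × 5) = (-20, -25)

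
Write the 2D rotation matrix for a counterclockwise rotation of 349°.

Rotation matrix formula: [[cos θ, -sin θ], [sin θ, cos θ]]
For θ = 349°:
cos(349°) = 0.9816
sin(349°) = -0.1908
Result: [[0.9816, 0.1908], [-0.1908, 0.9816]]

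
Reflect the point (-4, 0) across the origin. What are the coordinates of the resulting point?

Reflection across origin: (-4, 0) → (4, 0)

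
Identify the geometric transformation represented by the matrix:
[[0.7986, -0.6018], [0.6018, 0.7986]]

This matrix represents: rotation by 37° counterclockwise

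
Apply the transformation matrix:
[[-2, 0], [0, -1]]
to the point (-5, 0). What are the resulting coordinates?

Matrix multiplication:
[[-2, 0], [0, -1]] × [-5, 0]ᵀ
= [(-2)(-5) + (0)(0), (0)(-5) + (-1)(0)]ᵀ
= [10, 0]ᵀ
Result: (10, 0)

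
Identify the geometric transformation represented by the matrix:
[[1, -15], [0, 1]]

This matrix represents: horizontal shear with factor -15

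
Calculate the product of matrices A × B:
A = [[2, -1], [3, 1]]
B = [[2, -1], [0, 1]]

Matrix multiplication:
C[0][0] = 2×2 + -1×0 = 4
C[0][1] = 2×-1 + -1×1 = -3
C[1][0] = 3×2 + 1×0 = 6
C[1][1] = 3×-1 + 1×1 = -2
Result: [[4, -3], [6, -2]]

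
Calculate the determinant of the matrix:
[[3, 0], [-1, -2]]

For a 2×2 matrix [[a, b], [c, d]], det = ad - bc
det = (3)(-2) - (0)(-1) = -6 - 0 = -6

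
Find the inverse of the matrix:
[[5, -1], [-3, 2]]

For [[a,b],[c,d]], inverse = (1/det)·[[d,-b],[-c,a]]
det = (5)(2) - (-1)(-3) = 10 - 3 = 7
Inverse = (1/7)·[[2, 1], [3, 5]]
= [[2/7, 1/7], [3/7, 5/7]]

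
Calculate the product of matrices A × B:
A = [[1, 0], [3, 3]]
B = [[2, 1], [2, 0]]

Matrix multiplication:
C[0][0] = 1×2 + 0×2 = 2
C[0][1] = 1×1 + 0×0 = 1
C[1][0] = 3×2 + 3×2 = 12
C[1][1] = 3×1 + 3×0 = 3
Result: [[2, 1], [12, 3]]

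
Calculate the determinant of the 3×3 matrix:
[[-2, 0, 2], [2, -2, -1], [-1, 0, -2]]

Expansion along first row:
det = -2·det([[-2,-1],[0,-2]]) - 0·det([[2,-1],[-1,-2]]) + 2·det([[2,-2],[-1,0]])
    = -2·(-2·-2 - -1·0) - 0·(2·-2 - -1·-1) + 2·(2·0 - -2·-1)
    = -2·4 - 0·-5 + 2·-2
    = -8 + 0 + -4 = -12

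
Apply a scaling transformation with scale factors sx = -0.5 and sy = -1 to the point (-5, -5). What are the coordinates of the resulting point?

Scaling matrix:
[[-0.50, 0], [0, -1]]
Result: (-5 × -0.5, -5 × -1) = (2.5, 5)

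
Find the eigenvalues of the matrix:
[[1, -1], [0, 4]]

Characteristic equation: det(A - λI) = 0
λ² - (trace)λ + (det) = 0
trace = 1 + 4 = 5, det = (1)(4) - (-1)(0) = 4
λ² - (5)λ + (4) = 0
λ = (5 ± √((5)² - 4·(4))) / 2 = (5 ± √9) / 2
Solving: λ = 1, 4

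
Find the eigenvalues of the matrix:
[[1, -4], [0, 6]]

Characteristic equation: det(A - λI) = 0
λ² - (trace)λ + (det) = 0
trace = 1 + 6 = 7, det = (1)(6) - (-4)(0) = 6
λ² - (7)λ + (6) = 0
λ = (7 ± √((7)² - 4·(6))) / 2 = (7 ± √25) / 2
Solving: λ = 1, 6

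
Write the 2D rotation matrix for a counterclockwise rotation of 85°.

Rotation matrix formula: [[cos θ, -sin θ], [sin θ, cos θ]]
For θ = 85°:
cos(85°) = 0.0872
sin(85°) = 0.9962
Result: [[0.0872, -0.9962], [0.9962, 0.0872]]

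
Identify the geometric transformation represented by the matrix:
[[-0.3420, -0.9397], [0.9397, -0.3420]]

This matrix represents: rotation by 110° counterclockwise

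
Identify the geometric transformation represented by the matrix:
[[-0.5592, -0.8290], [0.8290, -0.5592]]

This matrix represents: rotation by 124° counterclockwise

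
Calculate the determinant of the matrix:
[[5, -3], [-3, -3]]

For a 2×2 matrix [[a, b], [c, d]], det = ad - bc
det = (5)(-3) - (-3)(-3) = -15 - 9 = -24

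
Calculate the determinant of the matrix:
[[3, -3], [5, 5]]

For a 2×2 matrix [[a, b], [c, d]], det = ad - bc
det = (3)(5) - (-3)(5) = 15 - -15 = 30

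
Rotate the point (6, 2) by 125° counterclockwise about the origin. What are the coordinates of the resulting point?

Rotation matrix for 125°: [[cos 125°, -sin 125°], [sin 125°, cos 125°]] ≈ [[-0.573576, -0.819152], [0.819152, -0.573576]]
[[-0.573576, -0.819152], [0.819152, -0.573576]] × [6, 2]ᵀ ≈ [-5.0798, 3.7678]ᵀ
Result: (-5.0798, 3.7678)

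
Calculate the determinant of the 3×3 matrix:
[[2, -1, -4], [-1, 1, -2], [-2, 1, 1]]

Expansion along first row:
det = 2·det([[1,-2],[1,1]]) - -1·det([[-1,-2],[-2,1]]) + -4·det([[-1,1],[-2,1]])
    = 2·(1·1 - -2·1) - -1·(-1·1 - -2·-2) + -4·(-1·1 - 1·-2)
    = 2·3 - -1·-5 + -4·1
    = 6 + -5 + -4 = -3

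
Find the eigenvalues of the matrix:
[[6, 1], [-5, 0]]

Characteristic equation: det(A - λI) = 0
λ² - (trace)λ + (det) = 0
trace = 6 + 0 = 6, det = (6)(0) - (1)(-5) = 5
λ² - (6)λ + (5) = 0
λ = (6 ± √((6)² - 4·(5))) / 2 = (6 ± √16) / 2
Solving: λ = 1, 5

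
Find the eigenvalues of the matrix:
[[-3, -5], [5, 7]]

Characteristic equation: det(A - λI) = 0
λ² - (trace)λ + (det) = 0
trace = -3 + 7 = 4, det = (-3)(7) - (-5)(5) = 4
λ² - (4)λ + (4) = 0
λ = (4 ± √((4)² - 4·(4))) / 2 = (4 ± √0) / 2
Solving: λ = 2, 2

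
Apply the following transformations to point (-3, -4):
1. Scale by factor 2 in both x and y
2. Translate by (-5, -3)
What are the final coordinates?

Step 1: Scale (-3, -4) by 2 → (-6, -8)
Step 2: Translate by (-5, -3) → (-11, -11)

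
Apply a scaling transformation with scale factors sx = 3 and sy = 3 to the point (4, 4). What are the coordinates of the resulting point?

Scaling matrix:
[[3, 0], [0, 3]]
Result: (4 × 3, 4 × 3) = (12, 12)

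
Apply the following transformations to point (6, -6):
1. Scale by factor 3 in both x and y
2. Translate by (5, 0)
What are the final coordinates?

Step 1: Scale (6, -6) by 3 → (18, -18)
Step 2: Translate by (5, 0) → (23, -18)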